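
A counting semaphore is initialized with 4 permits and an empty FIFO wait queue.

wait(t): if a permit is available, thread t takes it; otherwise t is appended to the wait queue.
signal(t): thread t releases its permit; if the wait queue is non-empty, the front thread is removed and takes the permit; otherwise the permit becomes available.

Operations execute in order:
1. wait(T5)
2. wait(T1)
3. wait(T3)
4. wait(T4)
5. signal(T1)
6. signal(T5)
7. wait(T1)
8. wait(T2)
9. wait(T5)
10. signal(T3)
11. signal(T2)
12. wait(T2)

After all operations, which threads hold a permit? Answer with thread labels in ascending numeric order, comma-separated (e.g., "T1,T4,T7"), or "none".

Answer: T1,T2,T4,T5

Derivation:
Step 1: wait(T5) -> count=3 queue=[] holders={T5}
Step 2: wait(T1) -> count=2 queue=[] holders={T1,T5}
Step 3: wait(T3) -> count=1 queue=[] holders={T1,T3,T5}
Step 4: wait(T4) -> count=0 queue=[] holders={T1,T3,T4,T5}
Step 5: signal(T1) -> count=1 queue=[] holders={T3,T4,T5}
Step 6: signal(T5) -> count=2 queue=[] holders={T3,T4}
Step 7: wait(T1) -> count=1 queue=[] holders={T1,T3,T4}
Step 8: wait(T2) -> count=0 queue=[] holders={T1,T2,T3,T4}
Step 9: wait(T5) -> count=0 queue=[T5] holders={T1,T2,T3,T4}
Step 10: signal(T3) -> count=0 queue=[] holders={T1,T2,T4,T5}
Step 11: signal(T2) -> count=1 queue=[] holders={T1,T4,T5}
Step 12: wait(T2) -> count=0 queue=[] holders={T1,T2,T4,T5}
Final holders: T1,T2,T4,T5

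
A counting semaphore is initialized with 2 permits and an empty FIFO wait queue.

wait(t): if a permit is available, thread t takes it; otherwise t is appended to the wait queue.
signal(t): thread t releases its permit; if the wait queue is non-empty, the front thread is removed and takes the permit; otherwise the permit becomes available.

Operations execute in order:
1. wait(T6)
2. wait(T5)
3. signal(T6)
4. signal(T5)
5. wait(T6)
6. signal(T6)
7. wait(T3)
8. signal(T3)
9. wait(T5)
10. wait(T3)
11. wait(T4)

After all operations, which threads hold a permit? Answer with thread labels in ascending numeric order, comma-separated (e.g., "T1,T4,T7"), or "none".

Step 1: wait(T6) -> count=1 queue=[] holders={T6}
Step 2: wait(T5) -> count=0 queue=[] holders={T5,T6}
Step 3: signal(T6) -> count=1 queue=[] holders={T5}
Step 4: signal(T5) -> count=2 queue=[] holders={none}
Step 5: wait(T6) -> count=1 queue=[] holders={T6}
Step 6: signal(T6) -> count=2 queue=[] holders={none}
Step 7: wait(T3) -> count=1 queue=[] holders={T3}
Step 8: signal(T3) -> count=2 queue=[] holders={none}
Step 9: wait(T5) -> count=1 queue=[] holders={T5}
Step 10: wait(T3) -> count=0 queue=[] holders={T3,T5}
Step 11: wait(T4) -> count=0 queue=[T4] holders={T3,T5}
Final holders: T3,T5

Answer: T3,T5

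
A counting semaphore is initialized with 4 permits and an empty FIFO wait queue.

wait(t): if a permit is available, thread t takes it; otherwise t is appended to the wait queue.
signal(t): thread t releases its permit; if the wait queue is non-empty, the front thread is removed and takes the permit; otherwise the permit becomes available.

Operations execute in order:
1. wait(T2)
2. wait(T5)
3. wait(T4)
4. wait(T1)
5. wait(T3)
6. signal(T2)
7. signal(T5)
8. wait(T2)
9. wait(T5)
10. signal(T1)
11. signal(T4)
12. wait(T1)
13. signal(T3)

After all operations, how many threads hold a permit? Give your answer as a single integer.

Answer: 3

Derivation:
Step 1: wait(T2) -> count=3 queue=[] holders={T2}
Step 2: wait(T5) -> count=2 queue=[] holders={T2,T5}
Step 3: wait(T4) -> count=1 queue=[] holders={T2,T4,T5}
Step 4: wait(T1) -> count=0 queue=[] holders={T1,T2,T4,T5}
Step 5: wait(T3) -> count=0 queue=[T3] holders={T1,T2,T4,T5}
Step 6: signal(T2) -> count=0 queue=[] holders={T1,T3,T4,T5}
Step 7: signal(T5) -> count=1 queue=[] holders={T1,T3,T4}
Step 8: wait(T2) -> count=0 queue=[] holders={T1,T2,T3,T4}
Step 9: wait(T5) -> count=0 queue=[T5] holders={T1,T2,T3,T4}
Step 10: signal(T1) -> count=0 queue=[] holders={T2,T3,T4,T5}
Step 11: signal(T4) -> count=1 queue=[] holders={T2,T3,T5}
Step 12: wait(T1) -> count=0 queue=[] holders={T1,T2,T3,T5}
Step 13: signal(T3) -> count=1 queue=[] holders={T1,T2,T5}
Final holders: {T1,T2,T5} -> 3 thread(s)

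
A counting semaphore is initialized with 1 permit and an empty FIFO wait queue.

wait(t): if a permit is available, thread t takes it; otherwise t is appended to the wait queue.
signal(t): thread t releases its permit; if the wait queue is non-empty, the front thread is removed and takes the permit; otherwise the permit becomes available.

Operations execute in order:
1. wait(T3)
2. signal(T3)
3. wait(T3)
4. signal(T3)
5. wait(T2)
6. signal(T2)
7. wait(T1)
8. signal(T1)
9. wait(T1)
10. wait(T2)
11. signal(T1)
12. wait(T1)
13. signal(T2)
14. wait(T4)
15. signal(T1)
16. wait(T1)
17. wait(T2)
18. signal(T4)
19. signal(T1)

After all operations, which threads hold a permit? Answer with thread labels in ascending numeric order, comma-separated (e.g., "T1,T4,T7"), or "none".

Answer: T2

Derivation:
Step 1: wait(T3) -> count=0 queue=[] holders={T3}
Step 2: signal(T3) -> count=1 queue=[] holders={none}
Step 3: wait(T3) -> count=0 queue=[] holders={T3}
Step 4: signal(T3) -> count=1 queue=[] holders={none}
Step 5: wait(T2) -> count=0 queue=[] holders={T2}
Step 6: signal(T2) -> count=1 queue=[] holders={none}
Step 7: wait(T1) -> count=0 queue=[] holders={T1}
Step 8: signal(T1) -> count=1 queue=[] holders={none}
Step 9: wait(T1) -> count=0 queue=[] holders={T1}
Step 10: wait(T2) -> count=0 queue=[T2] holders={T1}
Step 11: signal(T1) -> count=0 queue=[] holders={T2}
Step 12: wait(T1) -> count=0 queue=[T1] holders={T2}
Step 13: signal(T2) -> count=0 queue=[] holders={T1}
Step 14: wait(T4) -> count=0 queue=[T4] holders={T1}
Step 15: signal(T1) -> count=0 queue=[] holders={T4}
Step 16: wait(T1) -> count=0 queue=[T1] holders={T4}
Step 17: wait(T2) -> count=0 queue=[T1,T2] holders={T4}
Step 18: signal(T4) -> count=0 queue=[T2] holders={T1}
Step 19: signal(T1) -> count=0 queue=[] holders={T2}
Final holders: T2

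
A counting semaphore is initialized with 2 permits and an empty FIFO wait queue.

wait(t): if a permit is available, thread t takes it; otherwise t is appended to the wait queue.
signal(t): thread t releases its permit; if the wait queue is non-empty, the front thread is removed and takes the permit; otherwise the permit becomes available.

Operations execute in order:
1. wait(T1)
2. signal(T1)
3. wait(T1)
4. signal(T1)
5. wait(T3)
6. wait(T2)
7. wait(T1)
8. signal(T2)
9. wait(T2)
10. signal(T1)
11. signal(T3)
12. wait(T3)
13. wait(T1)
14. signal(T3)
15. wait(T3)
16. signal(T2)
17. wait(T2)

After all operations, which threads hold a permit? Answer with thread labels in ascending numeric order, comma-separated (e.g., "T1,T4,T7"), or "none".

Step 1: wait(T1) -> count=1 queue=[] holders={T1}
Step 2: signal(T1) -> count=2 queue=[] holders={none}
Step 3: wait(T1) -> count=1 queue=[] holders={T1}
Step 4: signal(T1) -> count=2 queue=[] holders={none}
Step 5: wait(T3) -> count=1 queue=[] holders={T3}
Step 6: wait(T2) -> count=0 queue=[] holders={T2,T3}
Step 7: wait(T1) -> count=0 queue=[T1] holders={T2,T3}
Step 8: signal(T2) -> count=0 queue=[] holders={T1,T3}
Step 9: wait(T2) -> count=0 queue=[T2] holders={T1,T3}
Step 10: signal(T1) -> count=0 queue=[] holders={T2,T3}
Step 11: signal(T3) -> count=1 queue=[] holders={T2}
Step 12: wait(T3) -> count=0 queue=[] holders={T2,T3}
Step 13: wait(T1) -> count=0 queue=[T1] holders={T2,T3}
Step 14: signal(T3) -> count=0 queue=[] holders={T1,T2}
Step 15: wait(T3) -> count=0 queue=[T3] holders={T1,T2}
Step 16: signal(T2) -> count=0 queue=[] holders={T1,T3}
Step 17: wait(T2) -> count=0 queue=[T2] holders={T1,T3}
Final holders: T1,T3

Answer: T1,T3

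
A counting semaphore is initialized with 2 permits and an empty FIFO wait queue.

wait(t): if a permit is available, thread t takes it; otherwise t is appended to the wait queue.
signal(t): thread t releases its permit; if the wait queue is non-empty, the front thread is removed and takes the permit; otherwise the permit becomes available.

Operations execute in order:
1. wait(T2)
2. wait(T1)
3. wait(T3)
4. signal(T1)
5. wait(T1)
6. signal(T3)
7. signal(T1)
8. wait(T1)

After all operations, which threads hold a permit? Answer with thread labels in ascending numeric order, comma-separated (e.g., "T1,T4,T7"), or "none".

Step 1: wait(T2) -> count=1 queue=[] holders={T2}
Step 2: wait(T1) -> count=0 queue=[] holders={T1,T2}
Step 3: wait(T3) -> count=0 queue=[T3] holders={T1,T2}
Step 4: signal(T1) -> count=0 queue=[] holders={T2,T3}
Step 5: wait(T1) -> count=0 queue=[T1] holders={T2,T3}
Step 6: signal(T3) -> count=0 queue=[] holders={T1,T2}
Step 7: signal(T1) -> count=1 queue=[] holders={T2}
Step 8: wait(T1) -> count=0 queue=[] holders={T1,T2}
Final holders: T1,T2

Answer: T1,T2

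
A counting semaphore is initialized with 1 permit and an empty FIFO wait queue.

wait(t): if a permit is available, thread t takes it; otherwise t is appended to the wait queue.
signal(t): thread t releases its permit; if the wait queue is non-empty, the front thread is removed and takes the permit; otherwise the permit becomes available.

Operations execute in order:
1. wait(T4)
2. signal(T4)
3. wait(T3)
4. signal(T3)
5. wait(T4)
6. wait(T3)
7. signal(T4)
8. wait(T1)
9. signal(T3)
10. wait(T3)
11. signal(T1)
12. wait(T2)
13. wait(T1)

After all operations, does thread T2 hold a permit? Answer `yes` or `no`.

Step 1: wait(T4) -> count=0 queue=[] holders={T4}
Step 2: signal(T4) -> count=1 queue=[] holders={none}
Step 3: wait(T3) -> count=0 queue=[] holders={T3}
Step 4: signal(T3) -> count=1 queue=[] holders={none}
Step 5: wait(T4) -> count=0 queue=[] holders={T4}
Step 6: wait(T3) -> count=0 queue=[T3] holders={T4}
Step 7: signal(T4) -> count=0 queue=[] holders={T3}
Step 8: wait(T1) -> count=0 queue=[T1] holders={T3}
Step 9: signal(T3) -> count=0 queue=[] holders={T1}
Step 10: wait(T3) -> count=0 queue=[T3] holders={T1}
Step 11: signal(T1) -> count=0 queue=[] holders={T3}
Step 12: wait(T2) -> count=0 queue=[T2] holders={T3}
Step 13: wait(T1) -> count=0 queue=[T2,T1] holders={T3}
Final holders: {T3} -> T2 not in holders

Answer: no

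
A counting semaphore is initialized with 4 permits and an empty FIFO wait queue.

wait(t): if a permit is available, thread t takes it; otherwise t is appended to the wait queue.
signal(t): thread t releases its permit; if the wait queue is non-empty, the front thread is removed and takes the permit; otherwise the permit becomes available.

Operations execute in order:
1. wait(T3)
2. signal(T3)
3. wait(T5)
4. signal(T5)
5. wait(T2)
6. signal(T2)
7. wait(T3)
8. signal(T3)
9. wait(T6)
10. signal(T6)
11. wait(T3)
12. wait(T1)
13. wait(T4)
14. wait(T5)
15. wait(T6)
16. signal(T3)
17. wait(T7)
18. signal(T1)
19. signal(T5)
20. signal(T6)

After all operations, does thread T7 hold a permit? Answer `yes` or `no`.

Answer: yes

Derivation:
Step 1: wait(T3) -> count=3 queue=[] holders={T3}
Step 2: signal(T3) -> count=4 queue=[] holders={none}
Step 3: wait(T5) -> count=3 queue=[] holders={T5}
Step 4: signal(T5) -> count=4 queue=[] holders={none}
Step 5: wait(T2) -> count=3 queue=[] holders={T2}
Step 6: signal(T2) -> count=4 queue=[] holders={none}
Step 7: wait(T3) -> count=3 queue=[] holders={T3}
Step 8: signal(T3) -> count=4 queue=[] holders={none}
Step 9: wait(T6) -> count=3 queue=[] holders={T6}
Step 10: signal(T6) -> count=4 queue=[] holders={none}
Step 11: wait(T3) -> count=3 queue=[] holders={T3}
Step 12: wait(T1) -> count=2 queue=[] holders={T1,T3}
Step 13: wait(T4) -> count=1 queue=[] holders={T1,T3,T4}
Step 14: wait(T5) -> count=0 queue=[] holders={T1,T3,T4,T5}
Step 15: wait(T6) -> count=0 queue=[T6] holders={T1,T3,T4,T5}
Step 16: signal(T3) -> count=0 queue=[] holders={T1,T4,T5,T6}
Step 17: wait(T7) -> count=0 queue=[T7] holders={T1,T4,T5,T6}
Step 18: signal(T1) -> count=0 queue=[] holders={T4,T5,T6,T7}
Step 19: signal(T5) -> count=1 queue=[] holders={T4,T6,T7}
Step 20: signal(T6) -> count=2 queue=[] holders={T4,T7}
Final holders: {T4,T7} -> T7 in holders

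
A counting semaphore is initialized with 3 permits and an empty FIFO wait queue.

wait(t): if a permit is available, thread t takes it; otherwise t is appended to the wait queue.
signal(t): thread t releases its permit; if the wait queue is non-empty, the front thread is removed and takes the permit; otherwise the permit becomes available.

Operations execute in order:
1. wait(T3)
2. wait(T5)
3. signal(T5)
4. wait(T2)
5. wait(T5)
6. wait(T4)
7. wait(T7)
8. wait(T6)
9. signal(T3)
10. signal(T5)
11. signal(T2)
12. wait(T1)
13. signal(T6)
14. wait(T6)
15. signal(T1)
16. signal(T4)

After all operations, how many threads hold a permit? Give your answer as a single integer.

Answer: 2

Derivation:
Step 1: wait(T3) -> count=2 queue=[] holders={T3}
Step 2: wait(T5) -> count=1 queue=[] holders={T3,T5}
Step 3: signal(T5) -> count=2 queue=[] holders={T3}
Step 4: wait(T2) -> count=1 queue=[] holders={T2,T3}
Step 5: wait(T5) -> count=0 queue=[] holders={T2,T3,T5}
Step 6: wait(T4) -> count=0 queue=[T4] holders={T2,T3,T5}
Step 7: wait(T7) -> count=0 queue=[T4,T7] holders={T2,T3,T5}
Step 8: wait(T6) -> count=0 queue=[T4,T7,T6] holders={T2,T3,T5}
Step 9: signal(T3) -> count=0 queue=[T7,T6] holders={T2,T4,T5}
Step 10: signal(T5) -> count=0 queue=[T6] holders={T2,T4,T7}
Step 11: signal(T2) -> count=0 queue=[] holders={T4,T6,T7}
Step 12: wait(T1) -> count=0 queue=[T1] holders={T4,T6,T7}
Step 13: signal(T6) -> count=0 queue=[] holders={T1,T4,T7}
Step 14: wait(T6) -> count=0 queue=[T6] holders={T1,T4,T7}
Step 15: signal(T1) -> count=0 queue=[] holders={T4,T6,T7}
Step 16: signal(T4) -> count=1 queue=[] holders={T6,T7}
Final holders: {T6,T7} -> 2 thread(s)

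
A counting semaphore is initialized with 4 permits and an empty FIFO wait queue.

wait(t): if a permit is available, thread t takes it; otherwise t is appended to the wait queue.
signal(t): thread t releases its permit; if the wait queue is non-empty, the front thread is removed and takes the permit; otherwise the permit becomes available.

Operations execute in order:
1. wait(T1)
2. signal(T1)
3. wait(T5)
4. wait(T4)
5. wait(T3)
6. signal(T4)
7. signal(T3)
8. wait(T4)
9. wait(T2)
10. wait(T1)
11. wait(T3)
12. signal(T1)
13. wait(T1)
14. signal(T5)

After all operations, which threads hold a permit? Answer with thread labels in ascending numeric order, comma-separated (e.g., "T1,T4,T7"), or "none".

Step 1: wait(T1) -> count=3 queue=[] holders={T1}
Step 2: signal(T1) -> count=4 queue=[] holders={none}
Step 3: wait(T5) -> count=3 queue=[] holders={T5}
Step 4: wait(T4) -> count=2 queue=[] holders={T4,T5}
Step 5: wait(T3) -> count=1 queue=[] holders={T3,T4,T5}
Step 6: signal(T4) -> count=2 queue=[] holders={T3,T5}
Step 7: signal(T3) -> count=3 queue=[] holders={T5}
Step 8: wait(T4) -> count=2 queue=[] holders={T4,T5}
Step 9: wait(T2) -> count=1 queue=[] holders={T2,T4,T5}
Step 10: wait(T1) -> count=0 queue=[] holders={T1,T2,T4,T5}
Step 11: wait(T3) -> count=0 queue=[T3] holders={T1,T2,T4,T5}
Step 12: signal(T1) -> count=0 queue=[] holders={T2,T3,T4,T5}
Step 13: wait(T1) -> count=0 queue=[T1] holders={T2,T3,T4,T5}
Step 14: signal(T5) -> count=0 queue=[] holders={T1,T2,T3,T4}
Final holders: T1,T2,T3,T4

Answer: T1,T2,T3,T4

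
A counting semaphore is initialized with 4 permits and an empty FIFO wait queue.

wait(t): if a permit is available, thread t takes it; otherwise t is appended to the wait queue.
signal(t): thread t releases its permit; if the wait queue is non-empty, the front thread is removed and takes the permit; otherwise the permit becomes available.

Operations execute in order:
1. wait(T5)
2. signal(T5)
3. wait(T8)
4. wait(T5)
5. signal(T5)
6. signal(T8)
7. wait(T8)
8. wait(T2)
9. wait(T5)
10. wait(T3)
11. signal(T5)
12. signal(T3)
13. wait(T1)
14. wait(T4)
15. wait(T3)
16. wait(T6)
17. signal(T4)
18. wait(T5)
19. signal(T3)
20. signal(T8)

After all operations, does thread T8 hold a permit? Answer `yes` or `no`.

Answer: no

Derivation:
Step 1: wait(T5) -> count=3 queue=[] holders={T5}
Step 2: signal(T5) -> count=4 queue=[] holders={none}
Step 3: wait(T8) -> count=3 queue=[] holders={T8}
Step 4: wait(T5) -> count=2 queue=[] holders={T5,T8}
Step 5: signal(T5) -> count=3 queue=[] holders={T8}
Step 6: signal(T8) -> count=4 queue=[] holders={none}
Step 7: wait(T8) -> count=3 queue=[] holders={T8}
Step 8: wait(T2) -> count=2 queue=[] holders={T2,T8}
Step 9: wait(T5) -> count=1 queue=[] holders={T2,T5,T8}
Step 10: wait(T3) -> count=0 queue=[] holders={T2,T3,T5,T8}
Step 11: signal(T5) -> count=1 queue=[] holders={T2,T3,T8}
Step 12: signal(T3) -> count=2 queue=[] holders={T2,T8}
Step 13: wait(T1) -> count=1 queue=[] holders={T1,T2,T8}
Step 14: wait(T4) -> count=0 queue=[] holders={T1,T2,T4,T8}
Step 15: wait(T3) -> count=0 queue=[T3] holders={T1,T2,T4,T8}
Step 16: wait(T6) -> count=0 queue=[T3,T6] holders={T1,T2,T4,T8}
Step 17: signal(T4) -> count=0 queue=[T6] holders={T1,T2,T3,T8}
Step 18: wait(T5) -> count=0 queue=[T6,T5] holders={T1,T2,T3,T8}
Step 19: signal(T3) -> count=0 queue=[T5] holders={T1,T2,T6,T8}
Step 20: signal(T8) -> count=0 queue=[] holders={T1,T2,T5,T6}
Final holders: {T1,T2,T5,T6} -> T8 not in holders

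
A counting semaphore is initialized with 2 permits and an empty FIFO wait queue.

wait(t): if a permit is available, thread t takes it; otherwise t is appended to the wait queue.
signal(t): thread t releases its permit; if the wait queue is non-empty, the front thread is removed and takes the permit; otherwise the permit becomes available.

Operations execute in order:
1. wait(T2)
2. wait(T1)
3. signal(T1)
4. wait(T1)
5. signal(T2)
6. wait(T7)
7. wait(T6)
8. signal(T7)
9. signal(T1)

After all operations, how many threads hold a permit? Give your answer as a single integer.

Step 1: wait(T2) -> count=1 queue=[] holders={T2}
Step 2: wait(T1) -> count=0 queue=[] holders={T1,T2}
Step 3: signal(T1) -> count=1 queue=[] holders={T2}
Step 4: wait(T1) -> count=0 queue=[] holders={T1,T2}
Step 5: signal(T2) -> count=1 queue=[] holders={T1}
Step 6: wait(T7) -> count=0 queue=[] holders={T1,T7}
Step 7: wait(T6) -> count=0 queue=[T6] holders={T1,T7}
Step 8: signal(T7) -> count=0 queue=[] holders={T1,T6}
Step 9: signal(T1) -> count=1 queue=[] holders={T6}
Final holders: {T6} -> 1 thread(s)

Answer: 1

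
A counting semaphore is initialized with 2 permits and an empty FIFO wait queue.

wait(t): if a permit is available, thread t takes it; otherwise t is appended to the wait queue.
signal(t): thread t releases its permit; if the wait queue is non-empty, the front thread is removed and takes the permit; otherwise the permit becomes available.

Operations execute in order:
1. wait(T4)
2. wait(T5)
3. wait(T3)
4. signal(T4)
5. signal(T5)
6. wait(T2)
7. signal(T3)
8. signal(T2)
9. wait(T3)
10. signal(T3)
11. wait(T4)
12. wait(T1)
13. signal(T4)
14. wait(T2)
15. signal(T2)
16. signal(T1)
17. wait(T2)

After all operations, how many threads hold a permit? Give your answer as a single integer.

Step 1: wait(T4) -> count=1 queue=[] holders={T4}
Step 2: wait(T5) -> count=0 queue=[] holders={T4,T5}
Step 3: wait(T3) -> count=0 queue=[T3] holders={T4,T5}
Step 4: signal(T4) -> count=0 queue=[] holders={T3,T5}
Step 5: signal(T5) -> count=1 queue=[] holders={T3}
Step 6: wait(T2) -> count=0 queue=[] holders={T2,T3}
Step 7: signal(T3) -> count=1 queue=[] holders={T2}
Step 8: signal(T2) -> count=2 queue=[] holders={none}
Step 9: wait(T3) -> count=1 queue=[] holders={T3}
Step 10: signal(T3) -> count=2 queue=[] holders={none}
Step 11: wait(T4) -> count=1 queue=[] holders={T4}
Step 12: wait(T1) -> count=0 queue=[] holders={T1,T4}
Step 13: signal(T4) -> count=1 queue=[] holders={T1}
Step 14: wait(T2) -> count=0 queue=[] holders={T1,T2}
Step 15: signal(T2) -> count=1 queue=[] holders={T1}
Step 16: signal(T1) -> count=2 queue=[] holders={none}
Step 17: wait(T2) -> count=1 queue=[] holders={T2}
Final holders: {T2} -> 1 thread(s)

Answer: 1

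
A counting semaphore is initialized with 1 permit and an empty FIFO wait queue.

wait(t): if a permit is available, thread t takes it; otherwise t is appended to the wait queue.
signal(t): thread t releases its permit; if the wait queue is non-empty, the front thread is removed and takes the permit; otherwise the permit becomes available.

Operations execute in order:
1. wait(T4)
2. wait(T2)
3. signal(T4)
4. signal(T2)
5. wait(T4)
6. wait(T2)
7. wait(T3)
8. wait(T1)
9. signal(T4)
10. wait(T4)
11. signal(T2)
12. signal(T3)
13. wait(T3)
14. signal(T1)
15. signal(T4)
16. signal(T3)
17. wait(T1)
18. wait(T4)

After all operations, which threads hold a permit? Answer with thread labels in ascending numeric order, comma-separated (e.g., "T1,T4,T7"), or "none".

Step 1: wait(T4) -> count=0 queue=[] holders={T4}
Step 2: wait(T2) -> count=0 queue=[T2] holders={T4}
Step 3: signal(T4) -> count=0 queue=[] holders={T2}
Step 4: signal(T2) -> count=1 queue=[] holders={none}
Step 5: wait(T4) -> count=0 queue=[] holders={T4}
Step 6: wait(T2) -> count=0 queue=[T2] holders={T4}
Step 7: wait(T3) -> count=0 queue=[T2,T3] holders={T4}
Step 8: wait(T1) -> count=0 queue=[T2,T3,T1] holders={T4}
Step 9: signal(T4) -> count=0 queue=[T3,T1] holders={T2}
Step 10: wait(T4) -> count=0 queue=[T3,T1,T4] holders={T2}
Step 11: signal(T2) -> count=0 queue=[T1,T4] holders={T3}
Step 12: signal(T3) -> count=0 queue=[T4] holders={T1}
Step 13: wait(T3) -> count=0 queue=[T4,T3] holders={T1}
Step 14: signal(T1) -> count=0 queue=[T3] holders={T4}
Step 15: signal(T4) -> count=0 queue=[] holders={T3}
Step 16: signal(T3) -> count=1 queue=[] holders={none}
Step 17: wait(T1) -> count=0 queue=[] holders={T1}
Step 18: wait(T4) -> count=0 queue=[T4] holders={T1}
Final holders: T1

Answer: T1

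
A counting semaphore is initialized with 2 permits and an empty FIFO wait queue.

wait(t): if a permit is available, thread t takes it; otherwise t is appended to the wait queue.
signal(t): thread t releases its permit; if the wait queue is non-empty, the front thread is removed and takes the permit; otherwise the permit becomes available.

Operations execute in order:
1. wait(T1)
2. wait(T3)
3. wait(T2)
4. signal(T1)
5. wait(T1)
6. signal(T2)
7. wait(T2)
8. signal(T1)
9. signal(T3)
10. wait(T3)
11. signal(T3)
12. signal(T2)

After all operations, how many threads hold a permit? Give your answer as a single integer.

Step 1: wait(T1) -> count=1 queue=[] holders={T1}
Step 2: wait(T3) -> count=0 queue=[] holders={T1,T3}
Step 3: wait(T2) -> count=0 queue=[T2] holders={T1,T3}
Step 4: signal(T1) -> count=0 queue=[] holders={T2,T3}
Step 5: wait(T1) -> count=0 queue=[T1] holders={T2,T3}
Step 6: signal(T2) -> count=0 queue=[] holders={T1,T3}
Step 7: wait(T2) -> count=0 queue=[T2] holders={T1,T3}
Step 8: signal(T1) -> count=0 queue=[] holders={T2,T3}
Step 9: signal(T3) -> count=1 queue=[] holders={T2}
Step 10: wait(T3) -> count=0 queue=[] holders={T2,T3}
Step 11: signal(T3) -> count=1 queue=[] holders={T2}
Step 12: signal(T2) -> count=2 queue=[] holders={none}
Final holders: {none} -> 0 thread(s)

Answer: 0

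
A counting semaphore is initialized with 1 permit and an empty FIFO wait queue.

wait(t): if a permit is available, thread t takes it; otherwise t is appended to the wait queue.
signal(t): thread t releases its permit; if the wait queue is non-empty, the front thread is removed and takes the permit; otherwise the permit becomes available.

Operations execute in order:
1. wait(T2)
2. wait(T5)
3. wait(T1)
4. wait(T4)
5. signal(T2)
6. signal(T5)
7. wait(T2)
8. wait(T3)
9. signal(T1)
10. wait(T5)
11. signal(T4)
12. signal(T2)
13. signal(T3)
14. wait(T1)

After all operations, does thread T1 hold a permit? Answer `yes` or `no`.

Answer: no

Derivation:
Step 1: wait(T2) -> count=0 queue=[] holders={T2}
Step 2: wait(T5) -> count=0 queue=[T5] holders={T2}
Step 3: wait(T1) -> count=0 queue=[T5,T1] holders={T2}
Step 4: wait(T4) -> count=0 queue=[T5,T1,T4] holders={T2}
Step 5: signal(T2) -> count=0 queue=[T1,T4] holders={T5}
Step 6: signal(T5) -> count=0 queue=[T4] holders={T1}
Step 7: wait(T2) -> count=0 queue=[T4,T2] holders={T1}
Step 8: wait(T3) -> count=0 queue=[T4,T2,T3] holders={T1}
Step 9: signal(T1) -> count=0 queue=[T2,T3] holders={T4}
Step 10: wait(T5) -> count=0 queue=[T2,T3,T5] holders={T4}
Step 11: signal(T4) -> count=0 queue=[T3,T5] holders={T2}
Step 12: signal(T2) -> count=0 queue=[T5] holders={T3}
Step 13: signal(T3) -> count=0 queue=[] holders={T5}
Step 14: wait(T1) -> count=0 queue=[T1] holders={T5}
Final holders: {T5} -> T1 not in holders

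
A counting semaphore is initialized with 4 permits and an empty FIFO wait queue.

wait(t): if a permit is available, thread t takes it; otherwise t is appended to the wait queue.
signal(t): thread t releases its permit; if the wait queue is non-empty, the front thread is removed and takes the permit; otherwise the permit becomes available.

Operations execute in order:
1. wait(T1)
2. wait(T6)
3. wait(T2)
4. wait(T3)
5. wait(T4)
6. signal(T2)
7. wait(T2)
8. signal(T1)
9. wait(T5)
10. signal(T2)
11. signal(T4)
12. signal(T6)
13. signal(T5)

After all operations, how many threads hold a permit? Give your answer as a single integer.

Step 1: wait(T1) -> count=3 queue=[] holders={T1}
Step 2: wait(T6) -> count=2 queue=[] holders={T1,T6}
Step 3: wait(T2) -> count=1 queue=[] holders={T1,T2,T6}
Step 4: wait(T3) -> count=0 queue=[] holders={T1,T2,T3,T6}
Step 5: wait(T4) -> count=0 queue=[T4] holders={T1,T2,T3,T6}
Step 6: signal(T2) -> count=0 queue=[] holders={T1,T3,T4,T6}
Step 7: wait(T2) -> count=0 queue=[T2] holders={T1,T3,T4,T6}
Step 8: signal(T1) -> count=0 queue=[] holders={T2,T3,T4,T6}
Step 9: wait(T5) -> count=0 queue=[T5] holders={T2,T3,T4,T6}
Step 10: signal(T2) -> count=0 queue=[] holders={T3,T4,T5,T6}
Step 11: signal(T4) -> count=1 queue=[] holders={T3,T5,T6}
Step 12: signal(T6) -> count=2 queue=[] holders={T3,T5}
Step 13: signal(T5) -> count=3 queue=[] holders={T3}
Final holders: {T3} -> 1 thread(s)

Answer: 1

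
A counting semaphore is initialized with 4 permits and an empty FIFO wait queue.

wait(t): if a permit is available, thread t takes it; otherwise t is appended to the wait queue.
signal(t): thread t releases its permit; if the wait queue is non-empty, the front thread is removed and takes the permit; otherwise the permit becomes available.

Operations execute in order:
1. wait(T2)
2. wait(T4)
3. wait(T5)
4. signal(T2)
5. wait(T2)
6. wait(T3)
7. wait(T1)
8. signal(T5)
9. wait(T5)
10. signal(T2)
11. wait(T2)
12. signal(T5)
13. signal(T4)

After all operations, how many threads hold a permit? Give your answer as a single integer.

Answer: 3

Derivation:
Step 1: wait(T2) -> count=3 queue=[] holders={T2}
Step 2: wait(T4) -> count=2 queue=[] holders={T2,T4}
Step 3: wait(T5) -> count=1 queue=[] holders={T2,T4,T5}
Step 4: signal(T2) -> count=2 queue=[] holders={T4,T5}
Step 5: wait(T2) -> count=1 queue=[] holders={T2,T4,T5}
Step 6: wait(T3) -> count=0 queue=[] holders={T2,T3,T4,T5}
Step 7: wait(T1) -> count=0 queue=[T1] holders={T2,T3,T4,T5}
Step 8: signal(T5) -> count=0 queue=[] holders={T1,T2,T3,T4}
Step 9: wait(T5) -> count=0 queue=[T5] holders={T1,T2,T3,T4}
Step 10: signal(T2) -> count=0 queue=[] holders={T1,T3,T4,T5}
Step 11: wait(T2) -> count=0 queue=[T2] holders={T1,T3,T4,T5}
Step 12: signal(T5) -> count=0 queue=[] holders={T1,T2,T3,T4}
Step 13: signal(T4) -> count=1 queue=[] holders={T1,T2,T3}
Final holders: {T1,T2,T3} -> 3 thread(s)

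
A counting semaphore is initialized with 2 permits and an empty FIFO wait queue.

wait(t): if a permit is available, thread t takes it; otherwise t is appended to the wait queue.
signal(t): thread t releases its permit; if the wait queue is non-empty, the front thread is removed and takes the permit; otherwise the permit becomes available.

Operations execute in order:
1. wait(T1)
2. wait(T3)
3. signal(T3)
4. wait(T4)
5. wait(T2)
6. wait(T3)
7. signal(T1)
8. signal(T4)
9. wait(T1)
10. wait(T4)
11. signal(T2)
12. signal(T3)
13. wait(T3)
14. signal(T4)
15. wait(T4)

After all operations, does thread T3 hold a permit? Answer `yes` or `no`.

Step 1: wait(T1) -> count=1 queue=[] holders={T1}
Step 2: wait(T3) -> count=0 queue=[] holders={T1,T3}
Step 3: signal(T3) -> count=1 queue=[] holders={T1}
Step 4: wait(T4) -> count=0 queue=[] holders={T1,T4}
Step 5: wait(T2) -> count=0 queue=[T2] holders={T1,T4}
Step 6: wait(T3) -> count=0 queue=[T2,T3] holders={T1,T4}
Step 7: signal(T1) -> count=0 queue=[T3] holders={T2,T4}
Step 8: signal(T4) -> count=0 queue=[] holders={T2,T3}
Step 9: wait(T1) -> count=0 queue=[T1] holders={T2,T3}
Step 10: wait(T4) -> count=0 queue=[T1,T4] holders={T2,T3}
Step 11: signal(T2) -> count=0 queue=[T4] holders={T1,T3}
Step 12: signal(T3) -> count=0 queue=[] holders={T1,T4}
Step 13: wait(T3) -> count=0 queue=[T3] holders={T1,T4}
Step 14: signal(T4) -> count=0 queue=[] holders={T1,T3}
Step 15: wait(T4) -> count=0 queue=[T4] holders={T1,T3}
Final holders: {T1,T3} -> T3 in holders

Answer: yes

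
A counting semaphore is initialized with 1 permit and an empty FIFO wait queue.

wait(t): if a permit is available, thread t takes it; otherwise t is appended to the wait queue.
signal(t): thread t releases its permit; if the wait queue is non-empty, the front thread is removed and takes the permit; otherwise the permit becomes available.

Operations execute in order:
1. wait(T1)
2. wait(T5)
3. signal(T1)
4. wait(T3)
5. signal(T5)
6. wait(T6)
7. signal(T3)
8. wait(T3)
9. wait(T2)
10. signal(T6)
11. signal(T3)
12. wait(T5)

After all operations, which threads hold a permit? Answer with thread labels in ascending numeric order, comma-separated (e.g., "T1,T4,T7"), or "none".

Step 1: wait(T1) -> count=0 queue=[] holders={T1}
Step 2: wait(T5) -> count=0 queue=[T5] holders={T1}
Step 3: signal(T1) -> count=0 queue=[] holders={T5}
Step 4: wait(T3) -> count=0 queue=[T3] holders={T5}
Step 5: signal(T5) -> count=0 queue=[] holders={T3}
Step 6: wait(T6) -> count=0 queue=[T6] holders={T3}
Step 7: signal(T3) -> count=0 queue=[] holders={T6}
Step 8: wait(T3) -> count=0 queue=[T3] holders={T6}
Step 9: wait(T2) -> count=0 queue=[T3,T2] holders={T6}
Step 10: signal(T6) -> count=0 queue=[T2] holders={T3}
Step 11: signal(T3) -> count=0 queue=[] holders={T2}
Step 12: wait(T5) -> count=0 queue=[T5] holders={T2}
Final holders: T2

Answer: T2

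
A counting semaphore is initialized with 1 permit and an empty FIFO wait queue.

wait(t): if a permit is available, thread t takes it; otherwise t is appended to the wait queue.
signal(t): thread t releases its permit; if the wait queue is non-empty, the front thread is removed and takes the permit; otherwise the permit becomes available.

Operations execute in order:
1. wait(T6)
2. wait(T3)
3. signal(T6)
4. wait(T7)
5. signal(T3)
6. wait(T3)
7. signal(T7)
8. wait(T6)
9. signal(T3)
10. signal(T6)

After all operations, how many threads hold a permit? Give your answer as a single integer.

Step 1: wait(T6) -> count=0 queue=[] holders={T6}
Step 2: wait(T3) -> count=0 queue=[T3] holders={T6}
Step 3: signal(T6) -> count=0 queue=[] holders={T3}
Step 4: wait(T7) -> count=0 queue=[T7] holders={T3}
Step 5: signal(T3) -> count=0 queue=[] holders={T7}
Step 6: wait(T3) -> count=0 queue=[T3] holders={T7}
Step 7: signal(T7) -> count=0 queue=[] holders={T3}
Step 8: wait(T6) -> count=0 queue=[T6] holders={T3}
Step 9: signal(T3) -> count=0 queue=[] holders={T6}
Step 10: signal(T6) -> count=1 queue=[] holders={none}
Final holders: {none} -> 0 thread(s)

Answer: 0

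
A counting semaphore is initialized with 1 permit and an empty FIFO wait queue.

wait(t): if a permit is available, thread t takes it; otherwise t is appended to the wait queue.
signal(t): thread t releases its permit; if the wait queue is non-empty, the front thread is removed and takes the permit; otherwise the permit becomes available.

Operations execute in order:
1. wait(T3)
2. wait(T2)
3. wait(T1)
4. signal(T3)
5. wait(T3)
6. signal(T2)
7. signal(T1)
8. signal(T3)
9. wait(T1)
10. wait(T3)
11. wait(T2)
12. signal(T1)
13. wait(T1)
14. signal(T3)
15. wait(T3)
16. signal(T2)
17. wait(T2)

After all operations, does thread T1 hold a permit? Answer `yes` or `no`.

Answer: yes

Derivation:
Step 1: wait(T3) -> count=0 queue=[] holders={T3}
Step 2: wait(T2) -> count=0 queue=[T2] holders={T3}
Step 3: wait(T1) -> count=0 queue=[T2,T1] holders={T3}
Step 4: signal(T3) -> count=0 queue=[T1] holders={T2}
Step 5: wait(T3) -> count=0 queue=[T1,T3] holders={T2}
Step 6: signal(T2) -> count=0 queue=[T3] holders={T1}
Step 7: signal(T1) -> count=0 queue=[] holders={T3}
Step 8: signal(T3) -> count=1 queue=[] holders={none}
Step 9: wait(T1) -> count=0 queue=[] holders={T1}
Step 10: wait(T3) -> count=0 queue=[T3] holders={T1}
Step 11: wait(T2) -> count=0 queue=[T3,T2] holders={T1}
Step 12: signal(T1) -> count=0 queue=[T2] holders={T3}
Step 13: wait(T1) -> count=0 queue=[T2,T1] holders={T3}
Step 14: signal(T3) -> count=0 queue=[T1] holders={T2}
Step 15: wait(T3) -> count=0 queue=[T1,T3] holders={T2}
Step 16: signal(T2) -> count=0 queue=[T3] holders={T1}
Step 17: wait(T2) -> count=0 queue=[T3,T2] holders={T1}
Final holders: {T1} -> T1 in holders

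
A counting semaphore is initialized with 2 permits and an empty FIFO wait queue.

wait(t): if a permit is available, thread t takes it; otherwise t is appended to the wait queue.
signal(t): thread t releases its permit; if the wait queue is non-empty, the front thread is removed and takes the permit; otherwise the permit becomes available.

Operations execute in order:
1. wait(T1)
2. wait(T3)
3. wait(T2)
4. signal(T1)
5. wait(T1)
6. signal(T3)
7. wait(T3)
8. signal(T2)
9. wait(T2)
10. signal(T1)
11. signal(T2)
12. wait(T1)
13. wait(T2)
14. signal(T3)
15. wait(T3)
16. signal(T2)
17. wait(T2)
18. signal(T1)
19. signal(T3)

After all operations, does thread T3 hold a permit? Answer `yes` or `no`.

Answer: no

Derivation:
Step 1: wait(T1) -> count=1 queue=[] holders={T1}
Step 2: wait(T3) -> count=0 queue=[] holders={T1,T3}
Step 3: wait(T2) -> count=0 queue=[T2] holders={T1,T3}
Step 4: signal(T1) -> count=0 queue=[] holders={T2,T3}
Step 5: wait(T1) -> count=0 queue=[T1] holders={T2,T3}
Step 6: signal(T3) -> count=0 queue=[] holders={T1,T2}
Step 7: wait(T3) -> count=0 queue=[T3] holders={T1,T2}
Step 8: signal(T2) -> count=0 queue=[] holders={T1,T3}
Step 9: wait(T2) -> count=0 queue=[T2] holders={T1,T3}
Step 10: signal(T1) -> count=0 queue=[] holders={T2,T3}
Step 11: signal(T2) -> count=1 queue=[] holders={T3}
Step 12: wait(T1) -> count=0 queue=[] holders={T1,T3}
Step 13: wait(T2) -> count=0 queue=[T2] holders={T1,T3}
Step 14: signal(T3) -> count=0 queue=[] holders={T1,T2}
Step 15: wait(T3) -> count=0 queue=[T3] holders={T1,T2}
Step 16: signal(T2) -> count=0 queue=[] holders={T1,T3}
Step 17: wait(T2) -> count=0 queue=[T2] holders={T1,T3}
Step 18: signal(T1) -> count=0 queue=[] holders={T2,T3}
Step 19: signal(T3) -> count=1 queue=[] holders={T2}
Final holders: {T2} -> T3 not in holders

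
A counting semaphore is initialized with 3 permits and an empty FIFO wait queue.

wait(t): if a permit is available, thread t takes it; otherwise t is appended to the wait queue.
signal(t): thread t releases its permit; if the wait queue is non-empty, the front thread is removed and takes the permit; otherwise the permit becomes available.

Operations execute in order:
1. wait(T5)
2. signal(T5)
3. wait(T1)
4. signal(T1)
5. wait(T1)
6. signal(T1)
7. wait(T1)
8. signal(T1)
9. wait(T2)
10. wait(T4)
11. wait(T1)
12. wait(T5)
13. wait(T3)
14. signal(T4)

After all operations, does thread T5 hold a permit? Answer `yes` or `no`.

Answer: yes

Derivation:
Step 1: wait(T5) -> count=2 queue=[] holders={T5}
Step 2: signal(T5) -> count=3 queue=[] holders={none}
Step 3: wait(T1) -> count=2 queue=[] holders={T1}
Step 4: signal(T1) -> count=3 queue=[] holders={none}
Step 5: wait(T1) -> count=2 queue=[] holders={T1}
Step 6: signal(T1) -> count=3 queue=[] holders={none}
Step 7: wait(T1) -> count=2 queue=[] holders={T1}
Step 8: signal(T1) -> count=3 queue=[] holders={none}
Step 9: wait(T2) -> count=2 queue=[] holders={T2}
Step 10: wait(T4) -> count=1 queue=[] holders={T2,T4}
Step 11: wait(T1) -> count=0 queue=[] holders={T1,T2,T4}
Step 12: wait(T5) -> count=0 queue=[T5] holders={T1,T2,T4}
Step 13: wait(T3) -> count=0 queue=[T5,T3] holders={T1,T2,T4}
Step 14: signal(T4) -> count=0 queue=[T3] holders={T1,T2,T5}
Final holders: {T1,T2,T5} -> T5 in holders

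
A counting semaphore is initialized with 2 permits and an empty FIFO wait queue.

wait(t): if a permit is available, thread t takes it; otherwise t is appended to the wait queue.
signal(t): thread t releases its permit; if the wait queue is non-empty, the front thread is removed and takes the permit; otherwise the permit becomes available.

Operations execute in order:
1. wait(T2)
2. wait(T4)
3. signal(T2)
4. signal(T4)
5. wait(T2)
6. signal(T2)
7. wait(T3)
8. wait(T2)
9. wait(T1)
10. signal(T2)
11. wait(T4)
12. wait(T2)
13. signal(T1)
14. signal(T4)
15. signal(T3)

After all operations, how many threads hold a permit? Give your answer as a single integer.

Answer: 1

Derivation:
Step 1: wait(T2) -> count=1 queue=[] holders={T2}
Step 2: wait(T4) -> count=0 queue=[] holders={T2,T4}
Step 3: signal(T2) -> count=1 queue=[] holders={T4}
Step 4: signal(T4) -> count=2 queue=[] holders={none}
Step 5: wait(T2) -> count=1 queue=[] holders={T2}
Step 6: signal(T2) -> count=2 queue=[] holders={none}
Step 7: wait(T3) -> count=1 queue=[] holders={T3}
Step 8: wait(T2) -> count=0 queue=[] holders={T2,T3}
Step 9: wait(T1) -> count=0 queue=[T1] holders={T2,T3}
Step 10: signal(T2) -> count=0 queue=[] holders={T1,T3}
Step 11: wait(T4) -> count=0 queue=[T4] holders={T1,T3}
Step 12: wait(T2) -> count=0 queue=[T4,T2] holders={T1,T3}
Step 13: signal(T1) -> count=0 queue=[T2] holders={T3,T4}
Step 14: signal(T4) -> count=0 queue=[] holders={T2,T3}
Step 15: signal(T3) -> count=1 queue=[] holders={T2}
Final holders: {T2} -> 1 thread(s)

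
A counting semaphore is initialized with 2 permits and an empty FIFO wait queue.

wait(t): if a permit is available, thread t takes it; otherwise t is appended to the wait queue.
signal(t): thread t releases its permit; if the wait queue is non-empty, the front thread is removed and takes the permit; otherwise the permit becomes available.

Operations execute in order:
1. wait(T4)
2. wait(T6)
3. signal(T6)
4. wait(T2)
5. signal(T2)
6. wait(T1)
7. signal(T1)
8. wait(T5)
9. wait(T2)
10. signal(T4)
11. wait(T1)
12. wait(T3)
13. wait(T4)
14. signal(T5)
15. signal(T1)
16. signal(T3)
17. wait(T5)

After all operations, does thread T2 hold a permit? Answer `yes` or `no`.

Answer: yes

Derivation:
Step 1: wait(T4) -> count=1 queue=[] holders={T4}
Step 2: wait(T6) -> count=0 queue=[] holders={T4,T6}
Step 3: signal(T6) -> count=1 queue=[] holders={T4}
Step 4: wait(T2) -> count=0 queue=[] holders={T2,T4}
Step 5: signal(T2) -> count=1 queue=[] holders={T4}
Step 6: wait(T1) -> count=0 queue=[] holders={T1,T4}
Step 7: signal(T1) -> count=1 queue=[] holders={T4}
Step 8: wait(T5) -> count=0 queue=[] holders={T4,T5}
Step 9: wait(T2) -> count=0 queue=[T2] holders={T4,T5}
Step 10: signal(T4) -> count=0 queue=[] holders={T2,T5}
Step 11: wait(T1) -> count=0 queue=[T1] holders={T2,T5}
Step 12: wait(T3) -> count=0 queue=[T1,T3] holders={T2,T5}
Step 13: wait(T4) -> count=0 queue=[T1,T3,T4] holders={T2,T5}
Step 14: signal(T5) -> count=0 queue=[T3,T4] holders={T1,T2}
Step 15: signal(T1) -> count=0 queue=[T4] holders={T2,T3}
Step 16: signal(T3) -> count=0 queue=[] holders={T2,T4}
Step 17: wait(T5) -> count=0 queue=[T5] holders={T2,T4}
Final holders: {T2,T4} -> T2 in holders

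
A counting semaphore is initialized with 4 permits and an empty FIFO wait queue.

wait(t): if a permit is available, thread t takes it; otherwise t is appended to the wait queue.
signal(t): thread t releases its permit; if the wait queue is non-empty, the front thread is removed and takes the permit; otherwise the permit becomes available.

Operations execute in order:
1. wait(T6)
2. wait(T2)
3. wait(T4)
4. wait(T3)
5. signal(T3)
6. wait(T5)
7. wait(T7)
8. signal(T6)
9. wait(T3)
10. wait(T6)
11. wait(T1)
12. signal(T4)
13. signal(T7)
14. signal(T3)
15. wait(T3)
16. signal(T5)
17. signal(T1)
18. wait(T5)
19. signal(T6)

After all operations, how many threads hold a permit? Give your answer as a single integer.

Answer: 3

Derivation:
Step 1: wait(T6) -> count=3 queue=[] holders={T6}
Step 2: wait(T2) -> count=2 queue=[] holders={T2,T6}
Step 3: wait(T4) -> count=1 queue=[] holders={T2,T4,T6}
Step 4: wait(T3) -> count=0 queue=[] holders={T2,T3,T4,T6}
Step 5: signal(T3) -> count=1 queue=[] holders={T2,T4,T6}
Step 6: wait(T5) -> count=0 queue=[] holders={T2,T4,T5,T6}
Step 7: wait(T7) -> count=0 queue=[T7] holders={T2,T4,T5,T6}
Step 8: signal(T6) -> count=0 queue=[] holders={T2,T4,T5,T7}
Step 9: wait(T3) -> count=0 queue=[T3] holders={T2,T4,T5,T7}
Step 10: wait(T6) -> count=0 queue=[T3,T6] holders={T2,T4,T5,T7}
Step 11: wait(T1) -> count=0 queue=[T3,T6,T1] holders={T2,T4,T5,T7}
Step 12: signal(T4) -> count=0 queue=[T6,T1] holders={T2,T3,T5,T7}
Step 13: signal(T7) -> count=0 queue=[T1] holders={T2,T3,T5,T6}
Step 14: signal(T3) -> count=0 queue=[] holders={T1,T2,T5,T6}
Step 15: wait(T3) -> count=0 queue=[T3] holders={T1,T2,T5,T6}
Step 16: signal(T5) -> count=0 queue=[] holders={T1,T2,T3,T6}
Step 17: signal(T1) -> count=1 queue=[] holders={T2,T3,T6}
Step 18: wait(T5) -> count=0 queue=[] holders={T2,T3,T5,T6}
Step 19: signal(T6) -> count=1 queue=[] holders={T2,T3,T5}
Final holders: {T2,T3,T5} -> 3 thread(s)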